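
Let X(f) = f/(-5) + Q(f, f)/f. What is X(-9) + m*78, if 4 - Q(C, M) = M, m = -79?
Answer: -277274/45 ≈ -6161.6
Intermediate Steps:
Q(C, M) = 4 - M
X(f) = -f/5 + (4 - f)/f (X(f) = f/(-5) + (4 - f)/f = f*(-1/5) + (4 - f)/f = -f/5 + (4 - f)/f)
X(-9) + m*78 = (-1 + 4/(-9) - 1/5*(-9)) - 79*78 = (-1 + 4*(-1/9) + 9/5) - 6162 = (-1 - 4/9 + 9/5) - 6162 = 16/45 - 6162 = -277274/45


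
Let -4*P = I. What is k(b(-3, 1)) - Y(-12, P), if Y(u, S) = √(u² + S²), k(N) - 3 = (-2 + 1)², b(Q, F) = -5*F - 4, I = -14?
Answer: -17/2 ≈ -8.5000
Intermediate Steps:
P = 7/2 (P = -¼*(-14) = 7/2 ≈ 3.5000)
b(Q, F) = -4 - 5*F
k(N) = 4 (k(N) = 3 + (-2 + 1)² = 3 + (-1)² = 3 + 1 = 4)
Y(u, S) = √(S² + u²)
k(b(-3, 1)) - Y(-12, P) = 4 - √((7/2)² + (-12)²) = 4 - √(49/4 + 144) = 4 - √(625/4) = 4 - 1*25/2 = 4 - 25/2 = -17/2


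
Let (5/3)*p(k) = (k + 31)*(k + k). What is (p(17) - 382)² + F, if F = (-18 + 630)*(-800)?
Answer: -3323804/25 ≈ -1.3295e+5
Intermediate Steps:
p(k) = 6*k*(31 + k)/5 (p(k) = 3*((k + 31)*(k + k))/5 = 3*((31 + k)*(2*k))/5 = 3*(2*k*(31 + k))/5 = 6*k*(31 + k)/5)
F = -489600 (F = 612*(-800) = -489600)
(p(17) - 382)² + F = ((6/5)*17*(31 + 17) - 382)² - 489600 = ((6/5)*17*48 - 382)² - 489600 = (4896/5 - 382)² - 489600 = (2986/5)² - 489600 = 8916196/25 - 489600 = -3323804/25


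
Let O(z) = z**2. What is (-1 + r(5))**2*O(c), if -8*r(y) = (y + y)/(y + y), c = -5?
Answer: 2025/64 ≈ 31.641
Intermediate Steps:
r(y) = -1/8 (r(y) = -(y + y)/(8*(y + y)) = -2*y/(8*(2*y)) = -2*y*1/(2*y)/8 = -1/8*1 = -1/8)
(-1 + r(5))**2*O(c) = (-1 - 1/8)**2*(-5)**2 = (-9/8)**2*25 = (81/64)*25 = 2025/64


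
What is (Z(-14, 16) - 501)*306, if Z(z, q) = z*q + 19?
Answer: -216036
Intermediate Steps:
Z(z, q) = 19 + q*z (Z(z, q) = q*z + 19 = 19 + q*z)
(Z(-14, 16) - 501)*306 = ((19 + 16*(-14)) - 501)*306 = ((19 - 224) - 501)*306 = (-205 - 501)*306 = -706*306 = -216036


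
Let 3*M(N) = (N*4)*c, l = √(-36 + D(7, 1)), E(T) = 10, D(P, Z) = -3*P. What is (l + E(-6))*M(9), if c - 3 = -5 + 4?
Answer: 240 + 24*I*√57 ≈ 240.0 + 181.2*I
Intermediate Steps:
l = I*√57 (l = √(-36 - 3*7) = √(-36 - 21) = √(-57) = I*√57 ≈ 7.5498*I)
c = 2 (c = 3 + (-5 + 4) = 3 - 1 = 2)
M(N) = 8*N/3 (M(N) = ((N*4)*2)/3 = ((4*N)*2)/3 = (8*N)/3 = 8*N/3)
(l + E(-6))*M(9) = (I*√57 + 10)*((8/3)*9) = (10 + I*√57)*24 = 240 + 24*I*√57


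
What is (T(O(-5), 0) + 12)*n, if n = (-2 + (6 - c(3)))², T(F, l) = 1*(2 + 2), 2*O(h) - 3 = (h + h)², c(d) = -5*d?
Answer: 5776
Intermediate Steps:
O(h) = 3/2 + 2*h² (O(h) = 3/2 + (h + h)²/2 = 3/2 + (2*h)²/2 = 3/2 + (4*h²)/2 = 3/2 + 2*h²)
T(F, l) = 4 (T(F, l) = 1*4 = 4)
n = 361 (n = (-2 + (6 - (-5)*3))² = (-2 + (6 - 1*(-15)))² = (-2 + (6 + 15))² = (-2 + 21)² = 19² = 361)
(T(O(-5), 0) + 12)*n = (4 + 12)*361 = 16*361 = 5776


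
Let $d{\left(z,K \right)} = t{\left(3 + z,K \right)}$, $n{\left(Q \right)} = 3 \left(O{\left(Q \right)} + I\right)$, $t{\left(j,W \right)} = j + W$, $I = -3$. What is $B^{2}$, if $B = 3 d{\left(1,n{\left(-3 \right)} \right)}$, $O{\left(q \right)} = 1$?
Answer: $36$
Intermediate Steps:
$t{\left(j,W \right)} = W + j$
$n{\left(Q \right)} = -6$ ($n{\left(Q \right)} = 3 \left(1 - 3\right) = 3 \left(-2\right) = -6$)
$d{\left(z,K \right)} = 3 + K + z$ ($d{\left(z,K \right)} = K + \left(3 + z\right) = 3 + K + z$)
$B = -6$ ($B = 3 \left(3 - 6 + 1\right) = 3 \left(-2\right) = -6$)
$B^{2} = \left(-6\right)^{2} = 36$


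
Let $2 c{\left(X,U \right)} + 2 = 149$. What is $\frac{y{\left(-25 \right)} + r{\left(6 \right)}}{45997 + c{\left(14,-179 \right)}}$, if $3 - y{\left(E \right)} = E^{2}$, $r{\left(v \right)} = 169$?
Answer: $- \frac{906}{92141} \approx -0.0098328$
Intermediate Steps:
$c{\left(X,U \right)} = \frac{147}{2}$ ($c{\left(X,U \right)} = -1 + \frac{1}{2} \cdot 149 = -1 + \frac{149}{2} = \frac{147}{2}$)
$y{\left(E \right)} = 3 - E^{2}$
$\frac{y{\left(-25 \right)} + r{\left(6 \right)}}{45997 + c{\left(14,-179 \right)}} = \frac{\left(3 - \left(-25\right)^{2}\right) + 169}{45997 + \frac{147}{2}} = \frac{\left(3 - 625\right) + 169}{\frac{92141}{2}} = \left(\left(3 - 625\right) + 169\right) \frac{2}{92141} = \left(-622 + 169\right) \frac{2}{92141} = \left(-453\right) \frac{2}{92141} = - \frac{906}{92141}$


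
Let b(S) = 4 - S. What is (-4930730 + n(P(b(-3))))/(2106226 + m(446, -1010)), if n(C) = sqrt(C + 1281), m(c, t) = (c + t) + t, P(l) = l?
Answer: -2465365/1052326 + sqrt(322)/1052326 ≈ -2.3428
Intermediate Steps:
m(c, t) = c + 2*t
n(C) = sqrt(1281 + C)
(-4930730 + n(P(b(-3))))/(2106226 + m(446, -1010)) = (-4930730 + sqrt(1281 + (4 - 1*(-3))))/(2106226 + (446 + 2*(-1010))) = (-4930730 + sqrt(1281 + (4 + 3)))/(2106226 + (446 - 2020)) = (-4930730 + sqrt(1281 + 7))/(2106226 - 1574) = (-4930730 + sqrt(1288))/2104652 = (-4930730 + 2*sqrt(322))*(1/2104652) = -2465365/1052326 + sqrt(322)/1052326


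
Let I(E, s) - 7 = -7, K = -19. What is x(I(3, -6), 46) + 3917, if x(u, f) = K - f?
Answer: 3852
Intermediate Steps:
I(E, s) = 0 (I(E, s) = 7 - 7 = 0)
x(u, f) = -19 - f
x(I(3, -6), 46) + 3917 = (-19 - 1*46) + 3917 = (-19 - 46) + 3917 = -65 + 3917 = 3852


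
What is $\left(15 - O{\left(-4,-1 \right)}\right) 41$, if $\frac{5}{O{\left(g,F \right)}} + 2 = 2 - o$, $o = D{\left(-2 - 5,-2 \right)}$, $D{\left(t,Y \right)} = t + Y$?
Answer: $\frac{5330}{9} \approx 592.22$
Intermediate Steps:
$D{\left(t,Y \right)} = Y + t$
$o = -9$ ($o = -2 - 7 = -9$)
$O{\left(g,F \right)} = \frac{5}{9}$ ($O{\left(g,F \right)} = \frac{5}{-2 + \left(2 - -9\right)} = \frac{5}{-2 + \left(2 + 9\right)} = \frac{5}{-2 + 11} = \frac{5}{9}$)
$\left(15 - O{\left(-4,-1 \right)}\right) 41 = \left(15 - \frac{5}{9}\right) 41 = \frac{130}{9} \cdot 41 = \frac{5330}{9}$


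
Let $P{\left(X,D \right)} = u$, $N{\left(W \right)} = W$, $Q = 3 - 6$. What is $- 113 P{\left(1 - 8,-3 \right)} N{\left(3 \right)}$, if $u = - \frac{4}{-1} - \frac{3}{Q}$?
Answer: $-1695$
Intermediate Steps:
$Q = -3$ ($Q = 3 - 6 = -3$)
$u = 5$ ($u = - \frac{4}{-1} - \frac{3}{-3} = \left(-4\right) \left(-1\right) - -1 = 4 + 1 = 5$)
$P{\left(X,D \right)} = 5$
$- 113 P{\left(1 - 8,-3 \right)} N{\left(3 \right)} = \left(-113\right) 5 \cdot 3 = \left(-565\right) 3 = -1695$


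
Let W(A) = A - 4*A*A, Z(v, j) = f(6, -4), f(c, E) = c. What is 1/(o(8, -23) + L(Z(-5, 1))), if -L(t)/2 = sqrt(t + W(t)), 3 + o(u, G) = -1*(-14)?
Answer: 1/59 + 4*I*sqrt(33)/649 ≈ 0.016949 + 0.035406*I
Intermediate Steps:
o(u, G) = 11 (o(u, G) = -3 - 1*(-14) = -3 + 14 = 11)
Z(v, j) = 6
W(A) = A - 4*A**2
L(t) = -2*sqrt(t + t*(1 - 4*t))
1/(o(8, -23) + L(Z(-5, 1))) = 1/(11 - 2*sqrt(2)*sqrt(-1*6*(-1 + 2*6))) = 1/(11 - 2*sqrt(2)*sqrt(-1*6*(-1 + 12))) = 1/(11 - 2*sqrt(2)*sqrt(-1*6*11)) = 1/(11 - 2*sqrt(2)*sqrt(-66)) = 1/(11 - 2*sqrt(2)*I*sqrt(66)) = 1/(11 - 4*I*sqrt(33))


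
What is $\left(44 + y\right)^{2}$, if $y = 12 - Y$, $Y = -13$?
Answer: $4761$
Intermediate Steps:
$y = 25$ ($y = 12 - -13 = 12 + 13 = 25$)
$\left(44 + y\right)^{2} = \left(44 + 25\right)^{2} = 69^{2} = 4761$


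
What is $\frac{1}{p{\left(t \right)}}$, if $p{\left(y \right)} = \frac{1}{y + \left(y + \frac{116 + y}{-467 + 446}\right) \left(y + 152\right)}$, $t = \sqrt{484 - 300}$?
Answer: $- \frac{13952}{21} + \frac{5890 \sqrt{46}}{21} \approx 1237.9$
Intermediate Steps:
$t = 2 \sqrt{46}$ ($t = \sqrt{184} = 2 \sqrt{46} \approx 13.565$)
$p{\left(y \right)} = \frac{1}{y + \left(152 + y\right) \left(- \frac{116}{21} + \frac{20 y}{21}\right)}$ ($p{\left(y \right)} = \frac{1}{y + \left(y + \frac{116 + y}{-21}\right) \left(152 + y\right)} = \frac{1}{y + \left(y + \left(116 + y\right) \left(- \frac{1}{21}\right)\right) \left(152 + y\right)} = \frac{1}{y + \left(y - \left(\frac{116}{21} + \frac{y}{21}\right)\right) \left(152 + y\right)} = \frac{1}{y + \left(- \frac{116}{21} + \frac{20 y}{21}\right) \left(152 + y\right)} = \frac{1}{y + \left(152 + y\right) \left(- \frac{116}{21} + \frac{20 y}{21}\right)}$)
$\frac{1}{p{\left(t \right)}} = \frac{1}{21 \frac{1}{-17632 + 20 \left(2 \sqrt{46}\right)^{2} + 2945 \cdot 2 \sqrt{46}}} = \frac{1}{21 \frac{1}{-17632 + 20 \cdot 184 + 5890 \sqrt{46}}} = \frac{1}{21 \frac{1}{-17632 + 3680 + 5890 \sqrt{46}}} = \frac{1}{21 \frac{1}{-13952 + 5890 \sqrt{46}}} = - \frac{13952}{21} + \frac{5890 \sqrt{46}}{21}$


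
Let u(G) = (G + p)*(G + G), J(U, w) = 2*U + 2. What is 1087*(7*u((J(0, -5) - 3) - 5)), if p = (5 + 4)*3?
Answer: -1917468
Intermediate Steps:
p = 27 (p = 9*3 = 27)
J(U, w) = 2 + 2*U
u(G) = 2*G*(27 + G) (u(G) = (G + 27)*(G + G) = (27 + G)*(2*G) = 2*G*(27 + G))
1087*(7*u((J(0, -5) - 3) - 5)) = 1087*(7*(2*(((2 + 2*0) - 3) - 5)*(27 + (((2 + 2*0) - 3) - 5)))) = 1087*(7*(2*(((2 + 0) - 3) - 5)*(27 + (((2 + 0) - 3) - 5)))) = 1087*(7*(2*((2 - 3) - 5)*(27 + ((2 - 3) - 5)))) = 1087*(7*(2*(-1 - 5)*(27 + (-1 - 5)))) = 1087*(7*(2*(-6)*(27 - 6))) = 1087*(7*(2*(-6)*21)) = 1087*(7*(-252)) = 1087*(-1764) = -1917468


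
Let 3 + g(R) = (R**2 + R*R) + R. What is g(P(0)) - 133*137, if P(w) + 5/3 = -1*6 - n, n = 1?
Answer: -162742/9 ≈ -18082.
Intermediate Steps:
P(w) = -26/3 (P(w) = -5/3 + (-1*6 - 1*1) = -5/3 + (-6 - 1) = -5/3 - 7 = -26/3)
g(R) = -3 + R + 2*R**2 (g(R) = -3 + ((R**2 + R*R) + R) = -3 + ((R**2 + R**2) + R) = -3 + (2*R**2 + R) = -3 + (R + 2*R**2) = -3 + R + 2*R**2)
g(P(0)) - 133*137 = (-3 - 26/3 + 2*(-26/3)**2) - 133*137 = (-3 - 26/3 + 2*(676/9)) - 18221 = (-3 - 26/3 + 1352/9) - 18221 = 1247/9 - 18221 = -162742/9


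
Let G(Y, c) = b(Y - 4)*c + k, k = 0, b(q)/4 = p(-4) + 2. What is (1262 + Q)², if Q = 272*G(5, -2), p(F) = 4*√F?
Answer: -293490364 + 107581440*I ≈ -2.9349e+8 + 1.0758e+8*I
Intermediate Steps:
b(q) = 8 + 32*I (b(q) = 4*(4*√(-4) + 2) = 4*(4*(2*I) + 2) = 4*(8*I + 2) = 4*(2 + 8*I) = 8 + 32*I)
G(Y, c) = c*(8 + 32*I) (G(Y, c) = (8 + 32*I)*c + 0 = c*(8 + 32*I) + 0 = c*(8 + 32*I))
Q = -4352 - 17408*I (Q = 272*(-2*(8 + 32*I)) = 272*(-16 - 64*I) = -4352 - 17408*I ≈ -4352.0 - 17408.0*I)
(1262 + Q)² = (1262 + (-4352 - 17408*I))² = (-3090 - 17408*I)²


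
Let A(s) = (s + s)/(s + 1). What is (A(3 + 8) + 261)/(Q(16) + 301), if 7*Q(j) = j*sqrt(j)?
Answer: 11039/13026 ≈ 0.84746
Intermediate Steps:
Q(j) = j**(3/2)/7 (Q(j) = (j*sqrt(j))/7 = j**(3/2)/7)
A(s) = 2*s/(1 + s) (A(s) = (2*s)/(1 + s) = 2*s/(1 + s))
(A(3 + 8) + 261)/(Q(16) + 301) = (2*(3 + 8)/(1 + (3 + 8)) + 261)/(16**(3/2)/7 + 301) = (2*11/(1 + 11) + 261)/((1/7)*64 + 301) = (2*11/12 + 261)/(64/7 + 301) = (2*11*(1/12) + 261)/(2171/7) = (11/6 + 261)*(7/2171) = (1577/6)*(7/2171) = 11039/13026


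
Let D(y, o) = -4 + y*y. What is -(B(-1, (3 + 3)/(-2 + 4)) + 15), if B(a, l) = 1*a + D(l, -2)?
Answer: -19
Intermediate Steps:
D(y, o) = -4 + y²
B(a, l) = -4 + a + l² (B(a, l) = 1*a + (-4 + l²) = a + (-4 + l²) = -4 + a + l²)
-(B(-1, (3 + 3)/(-2 + 4)) + 15) = -((-4 - 1 + ((3 + 3)/(-2 + 4))²) + 15) = -((-4 - 1 + (6/2)²) + 15) = -((-4 - 1 + (6*(½))²) + 15) = -((-4 - 1 + 3²) + 15) = -((-4 - 1 + 9) + 15) = -(4 + 15) = -1*19 = -19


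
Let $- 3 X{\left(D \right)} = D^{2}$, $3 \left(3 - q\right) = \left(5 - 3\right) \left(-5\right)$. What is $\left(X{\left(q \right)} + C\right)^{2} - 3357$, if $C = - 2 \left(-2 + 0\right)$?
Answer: $- \frac{2383244}{729} \approx -3269.2$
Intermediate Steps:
$q = \frac{19}{3}$ ($q = 3 - \frac{\left(5 - 3\right) \left(-5\right)}{3} = 3 - \frac{2 \left(-5\right)}{3} = 3 - - \frac{10}{3} = 3 + \frac{10}{3} = \frac{19}{3} \approx 6.3333$)
$X{\left(D \right)} = - \frac{D^{2}}{3}$
$C = 4$ ($C = \left(-2\right) \left(-2\right) = 4$)
$\left(X{\left(q \right)} + C\right)^{2} - 3357 = \left(- \frac{\left(\frac{19}{3}\right)^{2}}{3} + 4\right)^{2} - 3357 = \left(\left(- \frac{1}{3}\right) \frac{361}{9} + 4\right)^{2} - 3357 = \left(- \frac{361}{27} + 4\right)^{2} - 3357 = \left(- \frac{253}{27}\right)^{2} - 3357 = \frac{64009}{729} - 3357 = - \frac{2383244}{729}$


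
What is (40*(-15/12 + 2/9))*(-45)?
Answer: 1850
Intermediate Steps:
(40*(-15/12 + 2/9))*(-45) = (40*(-15*1/12 + 2*(1/9)))*(-45) = (40*(-5/4 + 2/9))*(-45) = (40*(-37/36))*(-45) = -370/9*(-45) = 1850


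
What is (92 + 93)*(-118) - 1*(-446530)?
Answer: 424700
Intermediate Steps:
(92 + 93)*(-118) - 1*(-446530) = 185*(-118) + 446530 = -21830 + 446530 = 424700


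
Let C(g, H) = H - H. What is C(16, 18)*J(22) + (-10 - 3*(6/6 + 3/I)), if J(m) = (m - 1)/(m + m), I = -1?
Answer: -4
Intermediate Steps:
C(g, H) = 0
J(m) = (-1 + m)/(2*m) (J(m) = (-1 + m)/((2*m)) = (-1 + m)*(1/(2*m)) = (-1 + m)/(2*m))
C(16, 18)*J(22) + (-10 - 3*(6/6 + 3/I)) = 0*((½)*(-1 + 22)/22) + (-10 - 3*(6/6 + 3/(-1))) = 0*((½)*(1/22)*21) + (-10 - 3*(6*(⅙) + 3*(-1))) = 0*(21/44) + (-10 - 3*(1 - 3)) = 0 + (-10 - 3*(-2)) = 0 + (-10 + 6) = 0 - 4 = -4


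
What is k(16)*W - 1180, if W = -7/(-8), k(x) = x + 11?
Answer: -9251/8 ≈ -1156.4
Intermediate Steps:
k(x) = 11 + x
W = 7/8 (W = -7*(-1/8) = 7/8 ≈ 0.87500)
k(16)*W - 1180 = (11 + 16)*(7/8) - 1180 = 27*(7/8) - 1180 = 189/8 - 1180 = -9251/8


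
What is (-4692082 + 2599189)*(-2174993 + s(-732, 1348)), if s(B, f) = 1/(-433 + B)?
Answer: 5303112184925478/1165 ≈ 4.5520e+12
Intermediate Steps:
(-4692082 + 2599189)*(-2174993 + s(-732, 1348)) = (-4692082 + 2599189)*(-2174993 + 1/(-433 - 732)) = -2092893*(-2174993 + 1/(-1165)) = -2092893*(-2174993 - 1/1165) = -2092893*(-2533866846/1165) = 5303112184925478/1165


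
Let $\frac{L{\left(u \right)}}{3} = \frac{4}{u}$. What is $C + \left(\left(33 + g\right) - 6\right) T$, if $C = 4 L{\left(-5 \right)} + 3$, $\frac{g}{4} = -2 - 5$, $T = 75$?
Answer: $- \frac{408}{5} \approx -81.6$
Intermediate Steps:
$g = -28$ ($g = 4 \left(-2 - 5\right) = 4 \left(-7\right) = -28$)
$L{\left(u \right)} = \frac{12}{u}$ ($L{\left(u \right)} = 3 \frac{4}{u} = \frac{12}{u}$)
$C = - \frac{33}{5}$ ($C = 4 \frac{12}{-5} + 3 = 4 \cdot 12 \left(- \frac{1}{5}\right) + 3 = 4 \left(- \frac{12}{5}\right) + 3 = - \frac{48}{5} + 3 = - \frac{33}{5} \approx -6.6$)
$C + \left(\left(33 + g\right) - 6\right) T = - \frac{33}{5} + \left(\left(33 - 28\right) - 6\right) 75 = - \frac{33}{5} + \left(5 - 6\right) 75 = - \frac{33}{5} - 75 = - \frac{408}{5}$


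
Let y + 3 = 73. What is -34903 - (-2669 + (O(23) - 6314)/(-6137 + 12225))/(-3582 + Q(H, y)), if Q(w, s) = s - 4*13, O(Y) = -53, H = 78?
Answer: -22949354695/657504 ≈ -34904.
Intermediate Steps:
y = 70 (y = -3 + 73 = 70)
Q(w, s) = -52 + s (Q(w, s) = s - 52 = -52 + s)
-34903 - (-2669 + (O(23) - 6314)/(-6137 + 12225))/(-3582 + Q(H, y)) = -34903 - (-2669 + (-53 - 6314)/(-6137 + 12225))/(-3582 + (-52 + 70)) = -34903 - (-2669 - 6367/6088)/(-3582 + 18) = -34903 - (-2669 - 6367*1/6088)/(-3564) = -34903 - (-2669 - 6367/6088)*(-1)/3564 = -34903 - (-16255239)*(-1)/(6088*3564) = -34903 - 1*492583/657504 = -34903 - 492583/657504 = -22949354695/657504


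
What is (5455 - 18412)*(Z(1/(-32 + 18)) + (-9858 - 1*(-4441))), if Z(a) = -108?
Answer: 71587425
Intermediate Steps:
(5455 - 18412)*(Z(1/(-32 + 18)) + (-9858 - 1*(-4441))) = (5455 - 18412)*(-108 + (-9858 - 1*(-4441))) = -12957*(-108 + (-9858 + 4441)) = -12957*(-108 - 5417) = -12957*(-5525) = 71587425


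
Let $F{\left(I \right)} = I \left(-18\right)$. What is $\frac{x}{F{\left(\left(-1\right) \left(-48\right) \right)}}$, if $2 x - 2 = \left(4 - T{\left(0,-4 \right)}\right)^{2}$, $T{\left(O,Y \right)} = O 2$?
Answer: $- \frac{1}{96} \approx -0.010417$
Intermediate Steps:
$T{\left(O,Y \right)} = 2 O$
$F{\left(I \right)} = - 18 I$
$x = 9$ ($x = 1 + \frac{\left(4 - 2 \cdot 0\right)^{2}}{2} = 1 + \frac{\left(4 - 0\right)^{2}}{2} = 1 + \frac{\left(4 + 0\right)^{2}}{2} = 1 + \frac{4^{2}}{2} = 1 + \frac{1}{2} \cdot 16 = 1 + 8 = 9$)
$\frac{x}{F{\left(\left(-1\right) \left(-48\right) \right)}} = \frac{9}{\left(-18\right) \left(\left(-1\right) \left(-48\right)\right)} = \frac{9}{\left(-18\right) 48} = \frac{9}{-864} = 9 \left(- \frac{1}{864}\right) = - \frac{1}{96}$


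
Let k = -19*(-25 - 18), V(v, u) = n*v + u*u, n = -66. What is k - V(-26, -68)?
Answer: -5523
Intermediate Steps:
V(v, u) = u² - 66*v (V(v, u) = -66*v + u*u = -66*v + u² = u² - 66*v)
k = 817 (k = -19*(-43) = 817)
k - V(-26, -68) = 817 - ((-68)² - 66*(-26)) = 817 - (4624 + 1716) = 817 - 1*6340 = 817 - 6340 = -5523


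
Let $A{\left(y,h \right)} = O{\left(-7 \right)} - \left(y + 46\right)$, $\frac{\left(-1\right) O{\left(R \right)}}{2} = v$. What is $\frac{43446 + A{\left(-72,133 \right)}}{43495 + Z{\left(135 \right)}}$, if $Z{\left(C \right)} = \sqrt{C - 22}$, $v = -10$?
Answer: $\frac{472921135}{472953728} - \frac{10873 \sqrt{113}}{472953728} \approx 0.99969$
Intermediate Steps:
$O{\left(R \right)} = 20$ ($O{\left(R \right)} = \left(-2\right) \left(-10\right) = 20$)
$Z{\left(C \right)} = \sqrt{-22 + C}$
$A{\left(y,h \right)} = -26 - y$ ($A{\left(y,h \right)} = 20 - \left(y + 46\right) = 20 - \left(46 + y\right) = -26 - y$)
$\frac{43446 + A{\left(-72,133 \right)}}{43495 + Z{\left(135 \right)}} = \frac{43446 - -46}{43495 + \sqrt{-22 + 135}} = \frac{43446 + \left(-26 + 72\right)}{43495 + \sqrt{113}} = \frac{43446 + 46}{43495 + \sqrt{113}} = \frac{43492}{43495 + \sqrt{113}}$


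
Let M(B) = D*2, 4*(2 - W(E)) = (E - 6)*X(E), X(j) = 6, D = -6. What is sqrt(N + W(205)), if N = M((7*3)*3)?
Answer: I*sqrt(1234)/2 ≈ 17.564*I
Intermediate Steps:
W(E) = 11 - 3*E/2 (W(E) = 2 - (E - 6)*6/4 = 2 - (-6 + E)*6/4 = 2 - (-36 + 6*E)/4 = 2 + (9 - 3*E/2) = 11 - 3*E/2)
M(B) = -12 (M(B) = -6*2 = -12)
N = -12
sqrt(N + W(205)) = sqrt(-12 + (11 - 3/2*205)) = sqrt(-12 + (11 - 615/2)) = sqrt(-12 - 593/2) = sqrt(-617/2) = I*sqrt(1234)/2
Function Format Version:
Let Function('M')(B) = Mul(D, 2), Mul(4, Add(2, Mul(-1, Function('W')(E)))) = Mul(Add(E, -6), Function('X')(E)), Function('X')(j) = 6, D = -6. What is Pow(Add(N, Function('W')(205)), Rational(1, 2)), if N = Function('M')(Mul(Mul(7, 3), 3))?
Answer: Mul(Rational(1, 2), I, Pow(1234, Rational(1, 2))) ≈ Mul(17.564, I)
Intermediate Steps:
Function('W')(E) = Add(11, Mul(Rational(-3, 2), E)) (Function('W')(E) = Add(2, Mul(Rational(-1, 4), Mul(Add(E, -6), 6))) = Add(2, Mul(Rational(-1, 4), Mul(Add(-6, E), 6))) = Add(2, Mul(Rational(-1, 4), Add(-36, Mul(6, E)))) = Add(2, Add(9, Mul(Rational(-3, 2), E))) = Add(11, Mul(Rational(-3, 2), E)))
Function('M')(B) = -12 (Function('M')(B) = Mul(-6, 2) = -12)
N = -12
Pow(Add(N, Function('W')(205)), Rational(1, 2)) = Pow(Add(-12, Add(11, Mul(Rational(-3, 2), 205))), Rational(1, 2)) = Pow(Add(-12, Add(11, Rational(-615, 2))), Rational(1, 2)) = Pow(Add(-12, Rational(-593, 2)), Rational(1, 2)) = Pow(Rational(-617, 2), Rational(1, 2)) = Mul(Rational(1, 2), I, Pow(1234, Rational(1, 2)))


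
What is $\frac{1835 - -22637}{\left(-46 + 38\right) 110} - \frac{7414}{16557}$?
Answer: $- \frac{51463403}{1821270} \approx -28.257$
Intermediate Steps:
$\frac{1835 - -22637}{\left(-46 + 38\right) 110} - \frac{7414}{16557} = \frac{1835 + 22637}{\left(-8\right) 110} - \frac{7414}{16557} = \frac{24472}{-880} - \frac{7414}{16557} = 24472 \left(- \frac{1}{880}\right) - \frac{7414}{16557} = - \frac{3059}{110} - \frac{7414}{16557} = - \frac{51463403}{1821270}$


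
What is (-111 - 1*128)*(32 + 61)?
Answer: -22227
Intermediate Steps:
(-111 - 1*128)*(32 + 61) = (-111 - 128)*93 = -239*93 = -22227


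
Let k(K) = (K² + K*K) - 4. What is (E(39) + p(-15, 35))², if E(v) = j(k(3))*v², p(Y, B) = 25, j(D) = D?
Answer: 454499761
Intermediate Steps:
k(K) = -4 + 2*K² (k(K) = (K² + K²) - 4 = 2*K² - 4 = -4 + 2*K²)
E(v) = 14*v² (E(v) = (-4 + 2*3²)*v² = (-4 + 2*9)*v² = (-4 + 18)*v² = 14*v²)
(E(39) + p(-15, 35))² = (14*39² + 25)² = (14*1521 + 25)² = (21294 + 25)² = 21319² = 454499761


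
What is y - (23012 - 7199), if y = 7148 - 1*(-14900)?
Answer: 6235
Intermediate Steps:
y = 22048 (y = 7148 + 14900 = 22048)
y - (23012 - 7199) = 22048 - (23012 - 7199) = 22048 - 1*15813 = 22048 - 15813 = 6235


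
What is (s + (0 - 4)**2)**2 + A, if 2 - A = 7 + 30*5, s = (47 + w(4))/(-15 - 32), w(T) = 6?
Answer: 146206/2209 ≈ 66.187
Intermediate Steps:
s = -53/47 (s = (47 + 6)/(-15 - 32) = 53/(-47) = 53*(-1/47) = -53/47 ≈ -1.1277)
A = -155 (A = 2 - (7 + 30*5) = 2 - (7 + 150) = 2 - 1*157 = 2 - 157 = -155)
(s + (0 - 4)**2)**2 + A = (-53/47 + (0 - 4)**2)**2 - 155 = (-53/47 + (-4)**2)**2 - 155 = (-53/47 + 16)**2 - 155 = (699/47)**2 - 155 = 488601/2209 - 155 = 146206/2209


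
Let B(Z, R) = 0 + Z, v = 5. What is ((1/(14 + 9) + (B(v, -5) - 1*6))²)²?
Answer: 234256/279841 ≈ 0.83710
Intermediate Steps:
B(Z, R) = Z
((1/(14 + 9) + (B(v, -5) - 1*6))²)² = ((1/(14 + 9) + (5 - 1*6))²)² = ((1/23 + (5 - 6))²)² = ((1/23 - 1)²)² = ((-22/23)²)² = (484/529)² = 234256/279841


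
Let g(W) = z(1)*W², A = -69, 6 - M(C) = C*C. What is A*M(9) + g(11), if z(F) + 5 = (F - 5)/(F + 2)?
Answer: 13226/3 ≈ 4408.7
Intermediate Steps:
M(C) = 6 - C² (M(C) = 6 - C*C = 6 - C²)
z(F) = -5 + (-5 + F)/(2 + F) (z(F) = -5 + (F - 5)/(F + 2) = -5 + (-5 + F)/(2 + F))
g(W) = -19*W²/3 (g(W) = ((-15 - 4*1)/(2 + 1))*W² = ((-15 - 4)/3)*W² = ((⅓)*(-19))*W² = -19*W²/3)
A*M(9) + g(11) = -69*(6 - 1*9²) - 19/3*11² = -69*(6 - 1*81) - 19/3*121 = -69*(6 - 81) - 2299/3 = -69*(-75) - 2299/3 = 5175 - 2299/3 = 13226/3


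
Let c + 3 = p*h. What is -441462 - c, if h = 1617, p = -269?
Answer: -6486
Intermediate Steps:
c = -434976 (c = -3 - 269*1617 = -3 - 434973 = -434976)
-441462 - c = -441462 - 1*(-434976) = -441462 + 434976 = -6486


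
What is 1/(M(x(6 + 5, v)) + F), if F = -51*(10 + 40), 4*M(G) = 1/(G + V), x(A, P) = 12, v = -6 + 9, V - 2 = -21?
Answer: -28/71401 ≈ -0.00039215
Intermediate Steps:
V = -19 (V = 2 - 21 = -19)
v = 3
M(G) = 1/(4*(-19 + G)) (M(G) = 1/(4*(G - 19)) = 1/(4*(-19 + G)))
F = -2550 (F = -51*50 = -2550)
1/(M(x(6 + 5, v)) + F) = 1/(1/(4*(-19 + 12)) - 2550) = 1/((1/4)/(-7) - 2550) = 1/((1/4)*(-1/7) - 2550) = 1/(-1/28 - 2550) = 1/(-71401/28) = -28/71401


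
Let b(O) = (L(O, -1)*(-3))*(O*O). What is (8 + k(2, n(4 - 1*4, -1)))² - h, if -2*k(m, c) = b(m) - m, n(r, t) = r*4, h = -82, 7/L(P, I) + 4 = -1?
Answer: 2059/25 ≈ 82.360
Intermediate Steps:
L(P, I) = -7/5 (L(P, I) = 7/(-4 - 1) = 7/(-5) = 7*(-⅕) = -7/5)
b(O) = 21*O²/5 (b(O) = (-7/5*(-3))*(O*O) = 21*O²/5)
n(r, t) = 4*r
k(m, c) = m/2 - 21*m²/10 (k(m, c) = -(21*m²/5 - m)/2 = -(-m + 21*m²/5)/2 = m/2 - 21*m²/10)
(8 + k(2, n(4 - 1*4, -1)))² - h = (8 + (⅒)*2*(5 - 21*2))² - 1*(-82) = (8 + (⅒)*2*(5 - 42))² + 82 = (8 + (⅒)*2*(-37))² + 82 = (8 - 37/5)² + 82 = (⅗)² + 82 = 9/25 + 82 = 2059/25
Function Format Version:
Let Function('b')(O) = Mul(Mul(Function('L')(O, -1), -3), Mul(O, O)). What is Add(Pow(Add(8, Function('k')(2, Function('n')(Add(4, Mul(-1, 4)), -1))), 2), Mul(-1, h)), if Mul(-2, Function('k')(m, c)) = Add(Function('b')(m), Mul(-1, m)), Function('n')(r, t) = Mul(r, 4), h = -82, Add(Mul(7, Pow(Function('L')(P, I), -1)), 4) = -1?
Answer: Rational(2059, 25) ≈ 82.360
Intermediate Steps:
Function('L')(P, I) = Rational(-7, 5) (Function('L')(P, I) = Mul(7, Pow(Add(-4, -1), -1)) = Mul(7, Pow(-5, -1)) = Mul(7, Rational(-1, 5)) = Rational(-7, 5))
Function('b')(O) = Mul(Rational(21, 5), Pow(O, 2)) (Function('b')(O) = Mul(Mul(Rational(-7, 5), -3), Mul(O, O)) = Mul(Rational(21, 5), Pow(O, 2)))
Function('n')(r, t) = Mul(4, r)
Function('k')(m, c) = Add(Mul(Rational(1, 2), m), Mul(Rational(-21, 10), Pow(m, 2))) (Function('k')(m, c) = Mul(Rational(-1, 2), Add(Mul(Rational(21, 5), Pow(m, 2)), Mul(-1, m))) = Mul(Rational(-1, 2), Add(Mul(-1, m), Mul(Rational(21, 5), Pow(m, 2)))) = Add(Mul(Rational(1, 2), m), Mul(Rational(-21, 10), Pow(m, 2))))
Add(Pow(Add(8, Function('k')(2, Function('n')(Add(4, Mul(-1, 4)), -1))), 2), Mul(-1, h)) = Add(Pow(Add(8, Mul(Rational(1, 10), 2, Add(5, Mul(-21, 2)))), 2), Mul(-1, -82)) = Add(Pow(Add(8, Mul(Rational(1, 10), 2, Add(5, -42))), 2), 82) = Add(Pow(Add(8, Mul(Rational(1, 10), 2, -37)), 2), 82) = Add(Pow(Add(8, Rational(-37, 5)), 2), 82) = Add(Pow(Rational(3, 5), 2), 82) = Add(Rational(9, 25), 82) = Rational(2059, 25)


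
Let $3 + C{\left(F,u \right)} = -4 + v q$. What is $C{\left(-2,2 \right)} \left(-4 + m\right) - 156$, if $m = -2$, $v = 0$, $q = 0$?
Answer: $-114$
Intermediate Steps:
$C{\left(F,u \right)} = -7$ ($C{\left(F,u \right)} = -3 + \left(-4 + 0 \cdot 0\right) = -3 + \left(-4 + 0\right) = -3 - 4 = -7$)
$C{\left(-2,2 \right)} \left(-4 + m\right) - 156 = - 7 \left(-4 - 2\right) - 156 = \left(-7\right) \left(-6\right) - 156 = 42 - 156 = -114$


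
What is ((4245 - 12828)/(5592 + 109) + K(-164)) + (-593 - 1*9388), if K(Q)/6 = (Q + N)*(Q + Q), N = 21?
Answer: 1547487960/5701 ≈ 2.7144e+5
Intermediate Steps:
K(Q) = 12*Q*(21 + Q) (K(Q) = 6*((Q + 21)*(Q + Q)) = 6*((21 + Q)*(2*Q)) = 6*(2*Q*(21 + Q)) = 12*Q*(21 + Q))
((4245 - 12828)/(5592 + 109) + K(-164)) + (-593 - 1*9388) = ((4245 - 12828)/(5592 + 109) + 12*(-164)*(21 - 164)) + (-593 - 1*9388) = (-8583/5701 + 12*(-164)*(-143)) + (-593 - 9388) = (-8583*1/5701 + 281424) - 9981 = (-8583/5701 + 281424) - 9981 = 1604389641/5701 - 9981 = 1547487960/5701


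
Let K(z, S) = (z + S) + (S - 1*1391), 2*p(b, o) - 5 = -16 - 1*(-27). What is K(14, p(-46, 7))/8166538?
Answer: -1361/8166538 ≈ -0.00016666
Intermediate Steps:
p(b, o) = 8 (p(b, o) = 5/2 + (-16 - 1*(-27))/2 = 5/2 + (-16 + 27)/2 = 5/2 + (1/2)*11 = 5/2 + 11/2 = 8)
K(z, S) = -1391 + z + 2*S (K(z, S) = (S + z) + (S - 1391) = (S + z) + (-1391 + S) = -1391 + z + 2*S)
K(14, p(-46, 7))/8166538 = (-1391 + 14 + 2*8)/8166538 = (-1391 + 14 + 16)*(1/8166538) = -1361*1/8166538 = -1361/8166538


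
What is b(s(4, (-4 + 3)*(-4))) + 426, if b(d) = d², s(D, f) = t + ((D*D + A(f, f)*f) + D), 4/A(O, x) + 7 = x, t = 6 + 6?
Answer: 10234/9 ≈ 1137.1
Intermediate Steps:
t = 12
A(O, x) = 4/(-7 + x)
s(D, f) = 12 + D + D² + 4*f/(-7 + f) (s(D, f) = 12 + ((D*D + (4/(-7 + f))*f) + D) = 12 + ((D² + 4*f/(-7 + f)) + D) = 12 + (D + D² + 4*f/(-7 + f)) = 12 + D + D² + 4*f/(-7 + f))
b(s(4, (-4 + 3)*(-4))) + 426 = ((4*((-4 + 3)*(-4)) + (-7 + (-4 + 3)*(-4))*(12 + 4 + 4²))/(-7 + (-4 + 3)*(-4)))² + 426 = ((4*(-1*(-4)) + (-7 - 1*(-4))*(12 + 4 + 16))/(-7 - 1*(-4)))² + 426 = ((4*4 + (-7 + 4)*32)/(-7 + 4))² + 426 = ((16 - 3*32)/(-3))² + 426 = (-(16 - 96)/3)² + 426 = (-⅓*(-80))² + 426 = (80/3)² + 426 = 6400/9 + 426 = 10234/9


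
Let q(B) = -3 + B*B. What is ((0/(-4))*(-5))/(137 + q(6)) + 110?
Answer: 110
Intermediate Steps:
q(B) = -3 + B²
((0/(-4))*(-5))/(137 + q(6)) + 110 = ((0/(-4))*(-5))/(137 + (-3 + 6²)) + 110 = (-¼*0*(-5))/(137 + (-3 + 36)) + 110 = (0*(-5))/(137 + 33) + 110 = 0/170 + 110 = (1/170)*0 + 110 = 0 + 110 = 110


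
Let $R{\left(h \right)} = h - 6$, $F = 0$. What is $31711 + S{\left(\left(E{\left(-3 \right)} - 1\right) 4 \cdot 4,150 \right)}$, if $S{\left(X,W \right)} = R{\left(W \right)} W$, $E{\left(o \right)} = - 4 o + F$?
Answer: $53311$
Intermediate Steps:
$R{\left(h \right)} = -6 + h$
$E{\left(o \right)} = - 4 o$ ($E{\left(o \right)} = - 4 o + 0 = - 4 o$)
$S{\left(X,W \right)} = W \left(-6 + W\right)$ ($S{\left(X,W \right)} = \left(-6 + W\right) W = W \left(-6 + W\right)$)
$31711 + S{\left(\left(E{\left(-3 \right)} - 1\right) 4 \cdot 4,150 \right)} = 31711 + 150 \left(-6 + 150\right) = 31711 + 150 \cdot 144 = 31711 + 21600 = 53311$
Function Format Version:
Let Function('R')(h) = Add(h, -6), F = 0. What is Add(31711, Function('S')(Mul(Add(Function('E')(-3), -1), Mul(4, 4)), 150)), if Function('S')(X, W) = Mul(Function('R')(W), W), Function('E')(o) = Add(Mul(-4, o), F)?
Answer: 53311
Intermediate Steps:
Function('R')(h) = Add(-6, h)
Function('E')(o) = Mul(-4, o) (Function('E')(o) = Add(Mul(-4, o), 0) = Mul(-4, o))
Function('S')(X, W) = Mul(W, Add(-6, W)) (Function('S')(X, W) = Mul(Add(-6, W), W) = Mul(W, Add(-6, W)))
Add(31711, Function('S')(Mul(Add(Function('E')(-3), -1), Mul(4, 4)), 150)) = Add(31711, Mul(150, Add(-6, 150))) = Add(31711, Mul(150, 144)) = Add(31711, 21600) = 53311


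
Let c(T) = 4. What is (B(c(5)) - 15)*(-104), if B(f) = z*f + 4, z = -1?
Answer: 1560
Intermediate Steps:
B(f) = 4 - f (B(f) = -f + 4 = 4 - f)
(B(c(5)) - 15)*(-104) = ((4 - 1*4) - 15)*(-104) = ((4 - 4) - 15)*(-104) = (0 - 15)*(-104) = -15*(-104) = 1560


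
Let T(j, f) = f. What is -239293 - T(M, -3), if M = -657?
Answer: -239290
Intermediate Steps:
-239293 - T(M, -3) = -239293 - 1*(-3) = -239293 + 3 = -239290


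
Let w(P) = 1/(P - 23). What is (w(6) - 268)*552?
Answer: -2515464/17 ≈ -1.4797e+5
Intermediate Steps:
w(P) = 1/(-23 + P)
(w(6) - 268)*552 = (1/(-23 + 6) - 268)*552 = (1/(-17) - 268)*552 = (-1/17 - 268)*552 = -4557/17*552 = -2515464/17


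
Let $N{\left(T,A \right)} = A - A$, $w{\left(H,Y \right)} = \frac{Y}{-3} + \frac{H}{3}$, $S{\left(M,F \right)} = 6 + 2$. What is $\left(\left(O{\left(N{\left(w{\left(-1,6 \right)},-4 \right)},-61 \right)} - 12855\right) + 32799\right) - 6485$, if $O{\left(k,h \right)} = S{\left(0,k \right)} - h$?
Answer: $13528$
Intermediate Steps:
$S{\left(M,F \right)} = 8$
$w{\left(H,Y \right)} = - \frac{Y}{3} + \frac{H}{3}$ ($w{\left(H,Y \right)} = Y \left(- \frac{1}{3}\right) + H \frac{1}{3} = - \frac{Y}{3} + \frac{H}{3}$)
$N{\left(T,A \right)} = 0$
$O{\left(k,h \right)} = 8 - h$
$\left(\left(O{\left(N{\left(w{\left(-1,6 \right)},-4 \right)},-61 \right)} - 12855\right) + 32799\right) - 6485 = \left(\left(\left(8 - -61\right) - 12855\right) + 32799\right) - 6485 = \left(\left(\left(8 + 61\right) - 12855\right) + 32799\right) - 6485 = \left(\left(69 - 12855\right) + 32799\right) - 6485 = \left(-12786 + 32799\right) - 6485 = 20013 - 6485 = 13528$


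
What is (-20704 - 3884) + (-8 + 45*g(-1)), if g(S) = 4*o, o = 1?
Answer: -24416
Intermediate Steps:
g(S) = 4 (g(S) = 4*1 = 4)
(-20704 - 3884) + (-8 + 45*g(-1)) = (-20704 - 3884) + (-8 + 45*4) = -24588 + (-8 + 180) = -24588 + 172 = -24416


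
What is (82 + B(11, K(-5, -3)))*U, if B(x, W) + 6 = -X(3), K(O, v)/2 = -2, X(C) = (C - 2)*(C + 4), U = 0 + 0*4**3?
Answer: 0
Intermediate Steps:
U = 0 (U = 0 + 0*64 = 0 + 0 = 0)
X(C) = (-2 + C)*(4 + C)
K(O, v) = -4 (K(O, v) = 2*(-2) = -4)
B(x, W) = -13 (B(x, W) = -6 - (-8 + 3**2 + 2*3) = -6 - (-8 + 9 + 6) = -6 - 1*7 = -6 - 7 = -13)
(82 + B(11, K(-5, -3)))*U = (82 - 13)*0 = 69*0 = 0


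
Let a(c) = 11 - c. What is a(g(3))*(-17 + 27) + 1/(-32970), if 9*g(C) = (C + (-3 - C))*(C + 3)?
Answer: 4286099/32970 ≈ 130.00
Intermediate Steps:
g(C) = -1 - C/3 (g(C) = ((C + (-3 - C))*(C + 3))/9 = (-3*(3 + C))/9 = (-9 - 3*C)/9 = -1 - C/3)
a(g(3))*(-17 + 27) + 1/(-32970) = (11 - (-1 - ⅓*3))*(-17 + 27) + 1/(-32970) = (11 - (-1 - 1))*10 - 1/32970 = (11 - 1*(-2))*10 - 1/32970 = (11 + 2)*10 - 1/32970 = 13*10 - 1/32970 = 130 - 1/32970 = 4286099/32970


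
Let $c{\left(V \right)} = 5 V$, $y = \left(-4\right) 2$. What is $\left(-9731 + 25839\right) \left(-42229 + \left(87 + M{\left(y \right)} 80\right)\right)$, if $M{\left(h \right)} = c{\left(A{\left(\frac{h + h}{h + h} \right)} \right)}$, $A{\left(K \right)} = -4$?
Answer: $-704596136$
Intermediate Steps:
$y = -8$
$M{\left(h \right)} = -20$ ($M{\left(h \right)} = 5 \left(-4\right) = -20$)
$\left(-9731 + 25839\right) \left(-42229 + \left(87 + M{\left(y \right)} 80\right)\right) = \left(-9731 + 25839\right) \left(-42229 + \left(87 - 1600\right)\right) = 16108 \left(-42229 + \left(87 - 1600\right)\right) = 16108 \left(-42229 - 1513\right) = 16108 \left(-43742\right) = -704596136$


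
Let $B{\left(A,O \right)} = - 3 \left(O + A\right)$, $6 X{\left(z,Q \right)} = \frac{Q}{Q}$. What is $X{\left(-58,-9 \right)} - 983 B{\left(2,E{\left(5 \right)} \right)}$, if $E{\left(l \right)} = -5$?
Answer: $- \frac{53081}{6} \approx -8846.8$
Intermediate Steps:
$X{\left(z,Q \right)} = \frac{1}{6}$ ($X{\left(z,Q \right)} = \frac{Q \frac{1}{Q}}{6} = \frac{1}{6} \cdot 1 = \frac{1}{6}$)
$B{\left(A,O \right)} = - 3 A - 3 O$ ($B{\left(A,O \right)} = - 3 \left(A + O\right) = - 3 A - 3 O$)
$X{\left(-58,-9 \right)} - 983 B{\left(2,E{\left(5 \right)} \right)} = \frac{1}{6} - 983 \left(\left(-3\right) 2 - -15\right) = \frac{1}{6} - 983 \left(-6 + 15\right) = \frac{1}{6} - 8847 = - \frac{53081}{6}$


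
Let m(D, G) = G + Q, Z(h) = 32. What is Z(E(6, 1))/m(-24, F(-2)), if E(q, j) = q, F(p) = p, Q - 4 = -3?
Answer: -32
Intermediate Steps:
Q = 1 (Q = 4 - 3 = 1)
m(D, G) = 1 + G (m(D, G) = G + 1 = 1 + G)
Z(E(6, 1))/m(-24, F(-2)) = 32/(1 - 2) = 32/(-1) = 32*(-1) = -32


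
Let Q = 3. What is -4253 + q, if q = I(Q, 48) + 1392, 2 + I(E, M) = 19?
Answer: -2844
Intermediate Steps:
I(E, M) = 17 (I(E, M) = -2 + 19 = 17)
q = 1409 (q = 17 + 1392 = 1409)
-4253 + q = -4253 + 1409 = -2844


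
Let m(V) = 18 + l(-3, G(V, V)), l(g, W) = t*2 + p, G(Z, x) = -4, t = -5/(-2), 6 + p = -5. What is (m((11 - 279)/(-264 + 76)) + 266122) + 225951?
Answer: 492085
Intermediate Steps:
p = -11 (p = -6 - 5 = -11)
t = 5/2 (t = -5*(-½) = 5/2 ≈ 2.5000)
l(g, W) = -6 (l(g, W) = (5/2)*2 - 11 = 5 - 11 = -6)
m(V) = 12 (m(V) = 18 - 6 = 12)
(m((11 - 279)/(-264 + 76)) + 266122) + 225951 = (12 + 266122) + 225951 = 266134 + 225951 = 492085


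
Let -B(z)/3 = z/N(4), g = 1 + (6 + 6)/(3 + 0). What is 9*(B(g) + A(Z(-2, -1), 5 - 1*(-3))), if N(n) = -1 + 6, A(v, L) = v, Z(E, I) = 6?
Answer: 27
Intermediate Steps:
N(n) = 5
g = 5 (g = 1 + 12/3 = 1 + 12*(1/3) = 1 + 4 = 5)
B(z) = -3*z/5
9*(B(g) + A(Z(-2, -1), 5 - 1*(-3))) = 9*(-3/5*5 + 6) = 9*(-3 + 6) = 9*3 = 27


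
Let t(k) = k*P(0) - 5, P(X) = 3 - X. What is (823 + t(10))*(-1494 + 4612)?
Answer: 2644064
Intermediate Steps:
t(k) = -5 + 3*k (t(k) = k*(3 - 1*0) - 5 = k*(3 + 0) - 5 = k*3 - 5 = 3*k - 5 = -5 + 3*k)
(823 + t(10))*(-1494 + 4612) = (823 + (-5 + 3*10))*(-1494 + 4612) = (823 + (-5 + 30))*3118 = (823 + 25)*3118 = 848*3118 = 2644064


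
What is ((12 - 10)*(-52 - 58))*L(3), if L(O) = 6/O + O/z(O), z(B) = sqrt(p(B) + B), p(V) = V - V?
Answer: -440 - 220*sqrt(3) ≈ -821.05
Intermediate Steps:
p(V) = 0
z(B) = sqrt(B) (z(B) = sqrt(0 + B) = sqrt(B))
L(O) = sqrt(O) + 6/O (L(O) = 6/O + O/(sqrt(O)) = 6/O + O/sqrt(O) = 6/O + sqrt(O) = sqrt(O) + 6/O)
((12 - 10)*(-52 - 58))*L(3) = ((12 - 10)*(-52 - 58))*((6 + 3**(3/2))/3) = (2*(-110))*((6 + 3*sqrt(3))/3) = -220*(2 + sqrt(3)) = -440 - 220*sqrt(3)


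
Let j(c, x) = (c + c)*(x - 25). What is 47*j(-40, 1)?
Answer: 90240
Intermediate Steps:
j(c, x) = 2*c*(-25 + x) (j(c, x) = (2*c)*(-25 + x) = 2*c*(-25 + x))
47*j(-40, 1) = 47*(2*(-40)*(-25 + 1)) = 47*(2*(-40)*(-24)) = 47*1920 = 90240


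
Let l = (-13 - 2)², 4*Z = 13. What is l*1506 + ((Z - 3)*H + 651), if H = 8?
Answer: 339503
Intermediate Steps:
Z = 13/4 (Z = (¼)*13 = 13/4 ≈ 3.2500)
l = 225 (l = (-15)² = 225)
l*1506 + ((Z - 3)*H + 651) = 225*1506 + ((13/4 - 3)*8 + 651) = 338850 + ((¼)*8 + 651) = 338850 + (2 + 651) = 338850 + 653 = 339503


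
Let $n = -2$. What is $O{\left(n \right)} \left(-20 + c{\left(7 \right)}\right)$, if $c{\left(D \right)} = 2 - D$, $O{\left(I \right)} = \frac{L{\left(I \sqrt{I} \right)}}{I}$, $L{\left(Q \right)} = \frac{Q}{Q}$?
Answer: $\frac{25}{2} \approx 12.5$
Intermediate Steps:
$L{\left(Q \right)} = 1$
$O{\left(I \right)} = \frac{1}{I}$ ($O{\left(I \right)} = 1 \frac{1}{I} = \frac{1}{I}$)
$O{\left(n \right)} \left(-20 + c{\left(7 \right)}\right) = \frac{-20 + \left(2 - 7\right)}{-2} = - \frac{-20 + \left(2 - 7\right)}{2} = - \frac{-20 - 5}{2} = \left(- \frac{1}{2}\right) \left(-25\right) = \frac{25}{2}$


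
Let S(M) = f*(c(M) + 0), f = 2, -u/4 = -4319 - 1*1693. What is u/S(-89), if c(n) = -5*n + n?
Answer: 3006/89 ≈ 33.775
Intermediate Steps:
u = 24048 (u = -4*(-4319 - 1*1693) = -4*(-4319 - 1693) = -4*(-6012) = 24048)
c(n) = -4*n
S(M) = -8*M (S(M) = 2*(-4*M + 0) = 2*(-4*M) = -8*M)
u/S(-89) = 24048/((-8*(-89))) = 24048/712 = 24048*(1/712) = 3006/89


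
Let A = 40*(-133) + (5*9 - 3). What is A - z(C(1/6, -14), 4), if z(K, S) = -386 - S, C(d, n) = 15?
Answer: -4888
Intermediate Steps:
A = -5278 (A = -5320 + (45 - 3) = -5320 + 42 = -5278)
A - z(C(1/6, -14), 4) = -5278 - (-386 - 1*4) = -5278 - (-386 - 4) = -5278 - 1*(-390) = -5278 + 390 = -4888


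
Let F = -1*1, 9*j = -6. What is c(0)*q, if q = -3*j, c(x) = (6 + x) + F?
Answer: 10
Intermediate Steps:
j = -⅔ (j = (⅑)*(-6) = -⅔ ≈ -0.66667)
F = -1
c(x) = 5 + x (c(x) = (6 + x) - 1 = 5 + x)
q = 2 (q = -3*(-⅔) = 2)
c(0)*q = (5 + 0)*2 = 5*2 = 10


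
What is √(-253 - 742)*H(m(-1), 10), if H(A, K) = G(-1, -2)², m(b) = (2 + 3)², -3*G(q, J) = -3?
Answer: I*√995 ≈ 31.544*I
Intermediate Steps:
G(q, J) = 1 (G(q, J) = -⅓*(-3) = 1)
m(b) = 25 (m(b) = 5² = 25)
H(A, K) = 1 (H(A, K) = 1² = 1)
√(-253 - 742)*H(m(-1), 10) = √(-253 - 742)*1 = √(-995)*1 = (I*√995)*1 = I*√995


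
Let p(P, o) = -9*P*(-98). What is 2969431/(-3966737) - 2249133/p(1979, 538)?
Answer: -4701598524013/2307950721762 ≈ -2.0371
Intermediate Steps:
p(P, o) = 882*P
2969431/(-3966737) - 2249133/p(1979, 538) = 2969431/(-3966737) - 2249133/(882*1979) = 2969431*(-1/3966737) - 2249133/1745478 = -2969431/3966737 - 2249133*1/1745478 = -2969431/3966737 - 749711/581826 = -4701598524013/2307950721762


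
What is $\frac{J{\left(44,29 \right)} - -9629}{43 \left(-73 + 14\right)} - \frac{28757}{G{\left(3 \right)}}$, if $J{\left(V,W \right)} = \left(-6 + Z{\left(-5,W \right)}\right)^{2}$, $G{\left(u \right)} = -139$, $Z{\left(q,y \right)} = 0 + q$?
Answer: $\frac{71601259}{352643} \approx 203.04$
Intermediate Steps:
$Z{\left(q,y \right)} = q$
$J{\left(V,W \right)} = 121$ ($J{\left(V,W \right)} = \left(-6 - 5\right)^{2} = \left(-11\right)^{2} = 121$)
$\frac{J{\left(44,29 \right)} - -9629}{43 \left(-73 + 14\right)} - \frac{28757}{G{\left(3 \right)}} = \frac{121 - -9629}{43 \left(-73 + 14\right)} - \frac{28757}{-139} = \frac{121 + 9629}{43 \left(-59\right)} - - \frac{28757}{139} = \frac{9750}{-2537} + \frac{28757}{139} = 9750 \left(- \frac{1}{2537}\right) + \frac{28757}{139} = - \frac{9750}{2537} + \frac{28757}{139} = \frac{71601259}{352643}$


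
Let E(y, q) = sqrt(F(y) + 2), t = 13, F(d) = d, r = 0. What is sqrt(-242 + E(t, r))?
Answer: sqrt(-242 + sqrt(15)) ≈ 15.431*I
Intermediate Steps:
E(y, q) = sqrt(2 + y) (E(y, q) = sqrt(y + 2) = sqrt(2 + y))
sqrt(-242 + E(t, r)) = sqrt(-242 + sqrt(2 + 13)) = sqrt(-242 + sqrt(15))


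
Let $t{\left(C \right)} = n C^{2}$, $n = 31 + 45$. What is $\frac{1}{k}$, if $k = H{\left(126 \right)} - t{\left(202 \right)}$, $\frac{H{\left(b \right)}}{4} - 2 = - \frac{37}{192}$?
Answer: $- \frac{48}{148852645} \approx -3.2247 \cdot 10^{-7}$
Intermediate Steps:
$H{\left(b \right)} = \frac{347}{48}$ ($H{\left(b \right)} = 8 + 4 \left(- \frac{37}{192}\right) = 8 - \frac{37}{48} = \frac{347}{48}$)
$n = 76$
$t{\left(C \right)} = 76 C^{2}$
$k = - \frac{148852645}{48}$ ($k = \frac{347}{48} - 76 \cdot 202^{2} = \frac{347}{48} - 76 \cdot 40804 = \frac{347}{48} - 3101104 = - \frac{148852645}{48} \approx -3.1011 \cdot 10^{6}$)
$\frac{1}{k} = \frac{1}{- \frac{148852645}{48}} = - \frac{48}{148852645}$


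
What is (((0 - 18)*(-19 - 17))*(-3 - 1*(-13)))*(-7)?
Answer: -45360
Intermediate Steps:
(((0 - 18)*(-19 - 17))*(-3 - 1*(-13)))*(-7) = ((-18*(-36))*(-3 + 13))*(-7) = (648*10)*(-7) = 6480*(-7) = -45360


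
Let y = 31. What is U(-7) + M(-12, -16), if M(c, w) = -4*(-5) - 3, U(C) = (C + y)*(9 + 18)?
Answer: 665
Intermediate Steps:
U(C) = 837 + 27*C (U(C) = (C + 31)*(9 + 18) = (31 + C)*27 = 837 + 27*C)
M(c, w) = 17 (M(c, w) = 20 - 3 = 17)
U(-7) + M(-12, -16) = (837 + 27*(-7)) + 17 = (837 - 189) + 17 = 648 + 17 = 665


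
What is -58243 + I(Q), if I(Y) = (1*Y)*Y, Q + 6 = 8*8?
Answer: -54879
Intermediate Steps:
Q = 58 (Q = -6 + 8*8 = -6 + 64 = 58)
I(Y) = Y² (I(Y) = Y*Y = Y²)
-58243 + I(Q) = -58243 + 58² = -58243 + 3364 = -54879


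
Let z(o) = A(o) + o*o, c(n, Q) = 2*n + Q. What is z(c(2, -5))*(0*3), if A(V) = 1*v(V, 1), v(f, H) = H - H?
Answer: 0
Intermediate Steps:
c(n, Q) = Q + 2*n
v(f, H) = 0
A(V) = 0 (A(V) = 1*0 = 0)
z(o) = o² (z(o) = 0 + o*o = 0 + o² = o²)
z(c(2, -5))*(0*3) = (-5 + 2*2)²*(0*3) = (-5 + 4)²*0 = (-1)²*0 = 1*0 = 0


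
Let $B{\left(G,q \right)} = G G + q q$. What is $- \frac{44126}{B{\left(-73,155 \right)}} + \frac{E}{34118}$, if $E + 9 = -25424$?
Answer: $- \frac{1126025575}{500749886} \approx -2.2487$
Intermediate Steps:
$E = -25433$ ($E = -9 - 25424 = -25433$)
$B{\left(G,q \right)} = G^{2} + q^{2}$
$- \frac{44126}{B{\left(-73,155 \right)}} + \frac{E}{34118} = - \frac{44126}{\left(-73\right)^{2} + 155^{2}} - \frac{25433}{34118} = - \frac{44126}{5329 + 24025} - \frac{25433}{34118} = - \frac{44126}{29354} - \frac{25433}{34118} = \left(-44126\right) \frac{1}{29354} - \frac{25433}{34118} = - \frac{22063}{14677} - \frac{25433}{34118} = - \frac{1126025575}{500749886}$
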